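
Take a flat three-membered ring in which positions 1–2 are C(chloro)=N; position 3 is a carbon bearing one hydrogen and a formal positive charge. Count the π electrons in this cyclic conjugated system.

2

Check conjugation: every atom in a ring double bond is sp² and brings one electron to the p orbital; the doubly-bonded nitrogens are pyridine-type — their lone pairs lie in the ring plane, leaving one electron in the p orbital; the carbocation has an empty p orbital — every position has a p orbital, so the cyclic π system is continuous.
Adding the contributions, 1 × 2 = 2 from the double-bond unit + 0 from the CH(+) atom = 2.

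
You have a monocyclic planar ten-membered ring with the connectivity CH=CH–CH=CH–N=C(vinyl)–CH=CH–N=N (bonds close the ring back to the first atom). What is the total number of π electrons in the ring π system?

10

The p orbitals form a continuous loop: the double-bond atoms are sp², each contributing one p electron; each sp² =N– keeps its lone pair in-plane and puts one electron into the π system. The ring is fully conjugated.
Tallying contributions gives 5 × 2 = 10 from the 5 double-bond units.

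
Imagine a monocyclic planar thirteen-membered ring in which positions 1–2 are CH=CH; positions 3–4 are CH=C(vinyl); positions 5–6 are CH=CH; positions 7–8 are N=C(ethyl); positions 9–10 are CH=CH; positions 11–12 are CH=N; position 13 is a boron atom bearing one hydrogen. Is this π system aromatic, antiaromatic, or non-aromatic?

All ring atoms are sp² and supply a p orbital to the ring (the double-bond atoms are sp², each contributing one p electron; the doubly-bonded nitrogens are pyridine-type — their lone pairs lie in the ring plane, leaving one electron in the p orbital; the boron has an empty p orbital); the conjugation is uninterrupted.
Counting π electrons: 6 × 2 = 12 from the double-bond units + 0 from the BH atom = 12.
12 is a 4n count (n = 3), so the planar conjugated ring is antiaromatic.

Antiaromatic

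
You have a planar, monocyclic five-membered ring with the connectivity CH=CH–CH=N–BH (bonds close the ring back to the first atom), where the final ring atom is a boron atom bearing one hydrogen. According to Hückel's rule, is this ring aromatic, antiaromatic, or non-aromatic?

Antiaromatic

The p orbitals form a continuous loop: the double-bond atoms are sp², each contributing one p electron; the doubly-bonded nitrogens are pyridine-type — their lone pairs lie in the ring plane, leaving one electron in the p orbital; the boron has an empty p orbital. The ring is fully conjugated.
Adding the contributions, 2 × 2 = 4 from the double-bond units + 0 from the BH atom = 4.
A 4n π count (4, n = 1) in a planar conjugated ring means antiaromatic.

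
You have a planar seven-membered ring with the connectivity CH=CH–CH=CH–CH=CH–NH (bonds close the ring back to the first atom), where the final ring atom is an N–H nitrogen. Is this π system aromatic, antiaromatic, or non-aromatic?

All ring atoms are sp² and supply a p orbital to the ring (every atom in a ring double bond is sp² and brings one electron to the p orbital; the pyrrole-type nitrogen donates its lone pair from the p orbital); the conjugation is uninterrupted.
Adding the contributions, 3 × 2 = 6 from the double-bond units + 2 from the NH atom = 8.
8 is a 4n count (n = 2), so the planar conjugated ring is antiaromatic.

Antiaromatic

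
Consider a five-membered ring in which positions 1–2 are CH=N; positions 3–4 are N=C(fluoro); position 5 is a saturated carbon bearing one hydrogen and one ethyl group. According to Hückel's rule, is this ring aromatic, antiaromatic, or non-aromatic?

Non-aromatic

Because that saturated carbon is sp³ and has no p orbital in the ring π system at the CH(ethyl) position, the π system cannot extend all the way around the ring.
Hückel's rule only applies to fully conjugated rings, so this one is simply non-aromatic.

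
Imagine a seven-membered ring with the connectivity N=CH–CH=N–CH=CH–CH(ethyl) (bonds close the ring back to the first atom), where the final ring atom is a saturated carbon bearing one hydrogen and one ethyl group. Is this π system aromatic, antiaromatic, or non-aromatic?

Non-aromatic

Because that saturated carbon is sp³ and has no p orbital in the ring π system at the CH(ethyl) position, the π system cannot extend all the way around the ring.
Without a continuous loop of overlapping p orbitals the Hückel electron count never comes into play.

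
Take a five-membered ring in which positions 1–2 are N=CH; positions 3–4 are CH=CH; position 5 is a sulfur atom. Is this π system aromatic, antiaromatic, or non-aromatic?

Every ring atom contributes a p orbital perpendicular to the ring (every atom in a ring double bond is sp² and brings one electron to the p orbital; each sp² =N– keeps its lone pair in-plane and puts one electron into the π system; the sulfur donates one lone pair from its p orbital), so the π system is cyclic and fully conjugated.
Adding the contributions, 2 × 2 = 4 from the double-bond units + 2 from the S atom = 6.
Since 6 = 4·1 + 2, the ring meets the 4n+2 criterion.

Aromatic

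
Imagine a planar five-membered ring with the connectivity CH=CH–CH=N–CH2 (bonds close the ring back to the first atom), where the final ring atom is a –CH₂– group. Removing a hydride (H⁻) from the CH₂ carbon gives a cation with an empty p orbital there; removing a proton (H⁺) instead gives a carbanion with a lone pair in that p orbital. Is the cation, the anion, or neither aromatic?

In both ions every ring atom is sp² and contributes a p orbital, so both rings are fully conjugated.
Cation: 2 × 2 + 0 = 4 π electrons → 4(1), antiaromatic.
Anion: 2 × 2 + 2 = 6 π electrons → 4(1)+2, aromatic.

The anion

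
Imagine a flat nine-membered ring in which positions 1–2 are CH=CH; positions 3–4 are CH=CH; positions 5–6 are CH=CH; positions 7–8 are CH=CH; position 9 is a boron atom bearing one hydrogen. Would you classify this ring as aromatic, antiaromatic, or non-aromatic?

All ring atoms are sp² and supply a p orbital to the ring (every atom in a ring double bond is sp² and brings one electron to the p orbital; the boron has an empty p orbital); the conjugation is uninterrupted.
Adding the contributions, 4 × 2 = 8 from the double-bond units + 0 from the BH atom = 8.
A 4n π count (8, n = 2) in a planar conjugated ring means antiaromatic.

Antiaromatic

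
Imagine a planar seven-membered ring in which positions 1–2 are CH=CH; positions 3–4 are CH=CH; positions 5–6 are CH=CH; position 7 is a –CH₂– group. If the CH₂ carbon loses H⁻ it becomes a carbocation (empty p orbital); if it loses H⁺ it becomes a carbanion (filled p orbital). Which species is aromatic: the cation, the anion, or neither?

Both ions have a continuous loop of p orbitals — each ring atom is sp².
Cation: 3 × 2 + 0 = 6 π electrons → 4(1)+2, aromatic.
Anion: 3 × 2 + 2 = 8 π electrons → 4(2), antiaromatic.

The cation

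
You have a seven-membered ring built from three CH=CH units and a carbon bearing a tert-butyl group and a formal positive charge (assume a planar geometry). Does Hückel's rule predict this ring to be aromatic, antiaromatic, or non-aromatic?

Aromatic

The p orbitals form a continuous loop: the double-bond atoms are sp², each contributing one p electron; the carbocation has an empty p orbital. The ring is fully conjugated.
π-electron count: 3 × 2 = 6 from the double-bond units + 0 from the C(tert-butyl)(+) atom = 6.
Since 6 = 4·1 + 2, the ring meets the 4n+2 criterion.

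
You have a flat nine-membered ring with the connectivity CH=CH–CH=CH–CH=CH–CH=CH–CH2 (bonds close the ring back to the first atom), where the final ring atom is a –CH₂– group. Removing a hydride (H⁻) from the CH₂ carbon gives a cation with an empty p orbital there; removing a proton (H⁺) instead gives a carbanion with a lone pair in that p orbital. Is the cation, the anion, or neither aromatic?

The anion

Both ions have a continuous loop of p orbitals — each ring atom is sp².
Cation: 4 × 2 + 0 = 8 π electrons → 4(2), antiaromatic.
Anion: 4 × 2 + 2 = 10 π electrons → 4(2)+2, aromatic.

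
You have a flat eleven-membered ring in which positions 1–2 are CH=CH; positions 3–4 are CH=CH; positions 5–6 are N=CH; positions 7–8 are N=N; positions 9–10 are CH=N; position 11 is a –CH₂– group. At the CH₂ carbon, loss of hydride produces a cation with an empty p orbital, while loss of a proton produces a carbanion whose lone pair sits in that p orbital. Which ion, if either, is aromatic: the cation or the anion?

In either ion the ring is fully conjugated: every atom, including the new sp² carbon, supplies a p orbital.
Cation: 5 × 2 + 0 = 10 π electrons → 4(2)+2, aromatic.
Anion: 5 × 2 + 2 = 12 π electrons → 4(3), antiaromatic.

The cation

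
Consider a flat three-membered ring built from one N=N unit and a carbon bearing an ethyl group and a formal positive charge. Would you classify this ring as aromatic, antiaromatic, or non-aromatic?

Check conjugation: every atom in a ring double bond is sp² and brings one electron to the p orbital; each sp² =N– keeps its lone pair in-plane and puts one electron into the π system; the carbocation has an empty p orbital — every position has a p orbital, so the cyclic π system is continuous.
π-electron count: 1 × 2 = 2 from the double-bond unit + 0 from the C(ethyl)(+) atom = 2.
Since 2 = 4·0 + 2, the ring meets the 4n+2 criterion.

Aromatic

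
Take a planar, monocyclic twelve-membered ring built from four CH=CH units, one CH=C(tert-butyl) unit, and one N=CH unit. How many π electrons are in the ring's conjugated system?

Check conjugation: every atom in a ring double bond is sp² and brings one electron to the p orbital; each =N– nitrogen is pyridine-type (lone pair in the sp² plane, one electron in the p orbital) — every position has a p orbital, so the cyclic π system is continuous.
Tallying contributions gives 6 × 2 = 12 from the 6 double-bond units.

12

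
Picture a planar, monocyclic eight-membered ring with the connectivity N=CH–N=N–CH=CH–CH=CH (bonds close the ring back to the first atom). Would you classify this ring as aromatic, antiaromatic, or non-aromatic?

Antiaromatic

All ring atoms are sp² and supply a p orbital to the ring (the double-bond atoms are sp², each contributing one p electron; each =N– nitrogen is pyridine-type (lone pair in the sp² plane, one electron in the p orbital)); the conjugation is uninterrupted.
Tallying contributions gives 4 × 2 = 8 from the 4 double-bond units.
8 = 4(2); a planar, fully conjugated 4n system is antiaromatic.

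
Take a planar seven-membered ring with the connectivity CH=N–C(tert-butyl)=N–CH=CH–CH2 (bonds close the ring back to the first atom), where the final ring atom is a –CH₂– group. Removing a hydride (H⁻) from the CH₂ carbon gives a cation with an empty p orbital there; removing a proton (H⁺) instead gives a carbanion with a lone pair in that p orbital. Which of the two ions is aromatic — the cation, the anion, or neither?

The cation

In either ion the ring is fully conjugated: every atom, including the new sp² carbon, supplies a p orbital.
Cation: 3 × 2 + 0 = 6 π electrons → 4(1)+2, aromatic.
Anion: 3 × 2 + 2 = 8 π electrons → 4(2), antiaromatic.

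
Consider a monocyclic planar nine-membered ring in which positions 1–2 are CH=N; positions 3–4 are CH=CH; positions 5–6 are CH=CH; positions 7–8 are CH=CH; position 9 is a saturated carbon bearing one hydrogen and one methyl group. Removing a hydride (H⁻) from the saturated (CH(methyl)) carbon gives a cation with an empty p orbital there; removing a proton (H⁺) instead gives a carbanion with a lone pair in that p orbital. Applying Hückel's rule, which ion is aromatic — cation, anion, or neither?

The anion

Both ions have a continuous loop of p orbitals — each ring atom is sp².
Cation: 4 × 2 + 0 = 8 π electrons → 4(2), antiaromatic.
Anion: 4 × 2 + 2 = 10 π electrons → 4(2)+2, aromatic.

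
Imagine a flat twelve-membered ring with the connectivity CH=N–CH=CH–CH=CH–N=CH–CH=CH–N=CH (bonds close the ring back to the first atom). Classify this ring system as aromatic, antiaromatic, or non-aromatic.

The p orbitals form a continuous loop: every atom in a ring double bond is sp² and brings one electron to the p orbital; the doubly-bonded nitrogens are pyridine-type — their lone pairs lie in the ring plane, leaving one electron in the p orbital. The ring is fully conjugated.
Adding the contributions, 6 × 2 = 12 from the 6 double-bond units.
12 = 4(3); a planar, fully conjugated 4n system is antiaromatic.

Antiaromatic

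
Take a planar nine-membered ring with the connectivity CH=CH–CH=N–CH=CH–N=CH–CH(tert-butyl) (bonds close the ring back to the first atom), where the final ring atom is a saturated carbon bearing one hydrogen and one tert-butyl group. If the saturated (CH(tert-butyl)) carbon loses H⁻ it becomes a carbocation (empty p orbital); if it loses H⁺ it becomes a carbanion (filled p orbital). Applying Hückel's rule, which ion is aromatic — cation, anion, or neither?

In either ion the ring is fully conjugated: every atom, including the new sp² carbon, supplies a p orbital.
Cation: 4 × 2 + 0 = 8 π electrons → 4(2), antiaromatic.
Anion: 4 × 2 + 2 = 10 π electrons → 4(2)+2, aromatic.

The anion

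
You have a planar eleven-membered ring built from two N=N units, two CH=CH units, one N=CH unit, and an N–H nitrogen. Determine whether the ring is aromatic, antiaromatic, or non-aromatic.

Antiaromatic

All ring atoms are sp² and supply a p orbital to the ring (each doubly-bonded ring atom is sp² with one p-orbital electron; each sp² =N– keeps its lone pair in-plane and puts one electron into the π system; the pyrrole-type nitrogen donates its lone pair from the p orbital); the conjugation is uninterrupted.
Counting π electrons: 5 × 2 = 10 from the double-bond units + 2 from the NH atom = 12.
A 4n π count (12, n = 3) in a planar conjugated ring means antiaromatic.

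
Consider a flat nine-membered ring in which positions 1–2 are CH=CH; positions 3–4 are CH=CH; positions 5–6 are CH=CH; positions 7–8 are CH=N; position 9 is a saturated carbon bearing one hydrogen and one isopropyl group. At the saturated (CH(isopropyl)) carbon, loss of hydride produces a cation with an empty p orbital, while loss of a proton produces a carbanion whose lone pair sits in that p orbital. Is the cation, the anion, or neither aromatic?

The anion

In both ions every ring atom is sp² and contributes a p orbital, so both rings are fully conjugated.
Cation: 4 × 2 + 0 = 8 π electrons → 4(2), antiaromatic.
Anion: 4 × 2 + 2 = 10 π electrons → 4(2)+2, aromatic.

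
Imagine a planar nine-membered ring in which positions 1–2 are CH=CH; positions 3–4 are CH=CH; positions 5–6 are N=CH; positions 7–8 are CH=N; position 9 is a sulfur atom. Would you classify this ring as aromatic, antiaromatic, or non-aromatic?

All ring atoms are sp² and supply a p orbital to the ring (each doubly-bonded ring atom is sp² with one p-orbital electron; the doubly-bonded nitrogens are pyridine-type — their lone pairs lie in the ring plane, leaving one electron in the p orbital; the sulfur donates one lone pair from its p orbital); the conjugation is uninterrupted.
Tallying contributions gives 4 × 2 = 8 from the double-bond units + 2 from the S atom = 10.
Since 10 = 4·2 + 2, the ring meets the 4n+2 criterion.

Aromatic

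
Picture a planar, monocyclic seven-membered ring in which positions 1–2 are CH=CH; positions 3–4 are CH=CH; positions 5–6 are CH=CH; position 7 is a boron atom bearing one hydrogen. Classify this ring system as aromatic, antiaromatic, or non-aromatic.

Aromatic

Every ring atom contributes a p orbital perpendicular to the ring (the double-bond atoms are sp², each contributing one p electron; the boron has an empty p orbital), so the π system is cyclic and fully conjugated.
Adding the contributions, 3 × 2 = 6 from the double-bond units + 0 from the BH atom = 6.
6 = 4(1) + 2, which satisfies Hückel's 4n+2 rule.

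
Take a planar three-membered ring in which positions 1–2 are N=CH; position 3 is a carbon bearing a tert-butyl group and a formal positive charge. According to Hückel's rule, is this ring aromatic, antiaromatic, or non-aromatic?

Aromatic

Check conjugation: every atom in a ring double bond is sp² and brings one electron to the p orbital; the doubly-bonded nitrogens are pyridine-type — their lone pairs lie in the ring plane, leaving one electron in the p orbital; the carbocation has an empty p orbital — every position has a p orbital, so the cyclic π system is continuous.
Counting π electrons: 1 × 2 = 2 from the double-bond unit + 0 from the C(tert-butyl)(+) atom = 2.
That gives a 4n+2 count (2, n = 0).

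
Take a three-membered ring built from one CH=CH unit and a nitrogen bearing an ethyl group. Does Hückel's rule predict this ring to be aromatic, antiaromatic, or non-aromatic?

All ring atoms are sp² and supply a p orbital to the ring (the double-bond atoms are sp², each contributing one p electron; the pyrrole-type nitrogen donates its lone pair from the p orbital); the conjugation is uninterrupted.
Tallying contributions gives 1 × 2 = 2 from the double-bond unit + 2 from the N(ethyl) atom = 4.
A 4n π count (4, n = 1) in a planar conjugated ring means antiaromatic.

Antiaromatic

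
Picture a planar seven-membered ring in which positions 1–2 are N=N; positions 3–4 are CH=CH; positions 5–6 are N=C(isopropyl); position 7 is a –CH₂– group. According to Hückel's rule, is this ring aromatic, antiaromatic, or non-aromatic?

The CH2 position has four σ bonds — the tetrahedral CH₂ carbon is sp³ and has no p orbital in the ring π system — so the cyclic conjugation is interrupted.
A ring that is not fully conjugated cannot be aromatic or antiaromatic regardless of its π-electron count.

Non-aromatic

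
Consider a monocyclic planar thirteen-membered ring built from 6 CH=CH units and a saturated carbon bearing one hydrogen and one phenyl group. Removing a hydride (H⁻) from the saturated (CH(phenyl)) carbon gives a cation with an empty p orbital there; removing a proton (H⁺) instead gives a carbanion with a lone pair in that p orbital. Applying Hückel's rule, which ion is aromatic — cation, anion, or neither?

The anion

In both ions every ring atom is sp² and contributes a p orbital, so both rings are fully conjugated.
Cation: 6 × 2 + 0 = 12 π electrons → 4(3), antiaromatic.
Anion: 6 × 2 + 2 = 14 π electrons → 4(3)+2, aromatic.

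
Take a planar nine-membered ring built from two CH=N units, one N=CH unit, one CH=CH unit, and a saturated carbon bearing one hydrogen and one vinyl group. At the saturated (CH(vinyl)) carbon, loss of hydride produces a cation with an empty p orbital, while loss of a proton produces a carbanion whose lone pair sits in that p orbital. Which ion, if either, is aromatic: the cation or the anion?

The anion

In both ions every ring atom is sp² and contributes a p orbital, so both rings are fully conjugated.
Cation: 4 × 2 + 0 = 8 π electrons → 4(2), antiaromatic.
Anion: 4 × 2 + 2 = 10 π electrons → 4(2)+2, aromatic.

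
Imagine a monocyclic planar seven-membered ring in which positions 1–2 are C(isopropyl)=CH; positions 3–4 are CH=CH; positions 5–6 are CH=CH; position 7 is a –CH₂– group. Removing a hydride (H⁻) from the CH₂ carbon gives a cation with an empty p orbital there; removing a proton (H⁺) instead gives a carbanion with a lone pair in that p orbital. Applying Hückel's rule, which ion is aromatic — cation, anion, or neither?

The cation

Once that carbon is sp², every ring atom has a p orbital and both ions are fully conjugated.
Cation: 3 × 2 + 0 = 6 π electrons → 4(1)+2, aromatic.
Anion: 3 × 2 + 2 = 8 π electrons → 4(2), antiaromatic.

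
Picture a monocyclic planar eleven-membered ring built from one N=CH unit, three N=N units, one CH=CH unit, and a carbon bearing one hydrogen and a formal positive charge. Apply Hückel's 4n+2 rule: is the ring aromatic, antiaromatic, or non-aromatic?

The p orbitals form a continuous loop: each doubly-bonded ring atom is sp² with one p-orbital electron; the doubly-bonded nitrogens are pyridine-type — their lone pairs lie in the ring plane, leaving one electron in the p orbital; the carbocation has an empty p orbital. The ring is fully conjugated.
π-electron count: 5 × 2 = 10 from the double-bond units + 0 from the CH(+) atom = 10.
10 = 4(2) + 2, which satisfies Hückel's 4n+2 rule.

Aromatic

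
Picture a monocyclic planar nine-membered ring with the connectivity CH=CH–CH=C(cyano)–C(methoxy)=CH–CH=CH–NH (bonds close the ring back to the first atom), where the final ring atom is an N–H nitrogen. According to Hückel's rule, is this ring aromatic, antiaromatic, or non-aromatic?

Every ring atom contributes a p orbital perpendicular to the ring (each doubly-bonded ring atom is sp² with one p-orbital electron; the pyrrole-type nitrogen donates its lone pair from the p orbital), so the π system is cyclic and fully conjugated.
Adding the contributions, 4 × 2 = 8 from the double-bond units + 2 from the NH atom = 10.
Since 10 = 4·2 + 2, the ring meets the 4n+2 criterion.

Aromatic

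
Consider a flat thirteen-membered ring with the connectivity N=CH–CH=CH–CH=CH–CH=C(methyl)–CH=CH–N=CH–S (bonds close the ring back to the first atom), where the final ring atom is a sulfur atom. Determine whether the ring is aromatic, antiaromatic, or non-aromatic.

Aromatic

The p orbitals form a continuous loop: each doubly-bonded ring atom is sp² with one p-orbital electron; the doubly-bonded nitrogens are pyridine-type — their lone pairs lie in the ring plane, leaving one electron in the p orbital; the sulfur donates one lone pair from its p orbital. The ring is fully conjugated.
Counting π electrons: 6 × 2 = 12 from the double-bond units + 2 from the S atom = 14.
Since 14 = 4·3 + 2, the ring meets the 4n+2 criterion.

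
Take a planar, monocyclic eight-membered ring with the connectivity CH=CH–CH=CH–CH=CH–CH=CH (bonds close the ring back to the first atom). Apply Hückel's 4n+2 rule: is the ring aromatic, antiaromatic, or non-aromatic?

Antiaromatic

All ring atoms are sp² and supply a p orbital to the ring (every atom in a ring double bond is sp² and brings one electron to the p orbital); the conjugation is uninterrupted.
Tallying contributions gives 4 × 2 = 8 from the 4 double-bond units.
A 4n π count (8, n = 2) in a planar conjugated ring means antiaromatic.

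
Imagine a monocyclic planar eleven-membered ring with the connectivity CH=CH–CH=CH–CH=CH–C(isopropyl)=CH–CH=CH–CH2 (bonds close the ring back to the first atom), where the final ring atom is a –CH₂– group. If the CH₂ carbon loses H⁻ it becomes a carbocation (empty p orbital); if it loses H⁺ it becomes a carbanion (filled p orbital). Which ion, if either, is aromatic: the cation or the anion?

The cation

In either ion the ring is fully conjugated: every atom, including the new sp² carbon, supplies a p orbital.
Cation: 5 × 2 + 0 = 10 π electrons → 4(2)+2, aromatic.
Anion: 5 × 2 + 2 = 12 π electrons → 4(3), antiaromatic.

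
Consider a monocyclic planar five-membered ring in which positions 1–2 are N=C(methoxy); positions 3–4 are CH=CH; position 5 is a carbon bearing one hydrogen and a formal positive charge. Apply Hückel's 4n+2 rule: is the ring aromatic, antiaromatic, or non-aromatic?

Every ring atom contributes a p orbital perpendicular to the ring (each doubly-bonded ring atom is sp² with one p-orbital electron; the doubly-bonded nitrogens are pyridine-type — their lone pairs lie in the ring plane, leaving one electron in the p orbital; the carbocation has an empty p orbital), so the π system is cyclic and fully conjugated.
Tallying contributions gives 2 × 2 = 4 from the double-bond units + 0 from the CH(+) atom = 4.
4 is a 4n count (n = 1), so the planar conjugated ring is antiaromatic.

Antiaromatic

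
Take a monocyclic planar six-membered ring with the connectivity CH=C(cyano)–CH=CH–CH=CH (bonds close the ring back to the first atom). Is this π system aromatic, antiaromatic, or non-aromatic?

Aromatic

Every ring atom contributes a p orbital perpendicular to the ring (every atom in a ring double bond is sp² and brings one electron to the p orbital), so the π system is cyclic and fully conjugated.
Counting π electrons: 3 × 2 = 6 from the 3 double-bond units.
That gives a 4n+2 count (6, n = 1).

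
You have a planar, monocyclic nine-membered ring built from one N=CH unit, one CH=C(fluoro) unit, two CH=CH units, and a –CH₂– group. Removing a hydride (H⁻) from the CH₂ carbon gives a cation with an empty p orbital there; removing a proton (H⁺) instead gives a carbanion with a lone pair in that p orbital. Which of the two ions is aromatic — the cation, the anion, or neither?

Once that carbon is sp², every ring atom has a p orbital and both ions are fully conjugated.
Cation: 4 × 2 + 0 = 8 π electrons → 4(2), antiaromatic.
Anion: 4 × 2 + 2 = 10 π electrons → 4(2)+2, aromatic.

The anion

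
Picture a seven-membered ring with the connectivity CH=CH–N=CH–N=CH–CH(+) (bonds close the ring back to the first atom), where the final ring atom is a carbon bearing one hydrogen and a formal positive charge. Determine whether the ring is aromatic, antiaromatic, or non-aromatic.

Aromatic

All ring atoms are sp² and supply a p orbital to the ring (every atom in a ring double bond is sp² and brings one electron to the p orbital; each sp² =N– keeps its lone pair in-plane and puts one electron into the π system; the carbocation has an empty p orbital); the conjugation is uninterrupted.
Counting π electrons: 3 × 2 = 6 from the double-bond units + 0 from the CH(+) atom = 6.
Since 6 = 4·1 + 2, the ring meets the 4n+2 criterion.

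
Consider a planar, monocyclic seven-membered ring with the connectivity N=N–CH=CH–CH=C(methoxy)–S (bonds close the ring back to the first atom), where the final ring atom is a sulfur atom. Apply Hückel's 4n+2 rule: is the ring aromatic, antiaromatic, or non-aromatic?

The p orbitals form a continuous loop: every atom in a ring double bond is sp² and brings one electron to the p orbital; each =N– nitrogen is pyridine-type (lone pair in the sp² plane, one electron in the p orbital); the sulfur donates one lone pair from its p orbital. The ring is fully conjugated.
Adding the contributions, 3 × 2 = 6 from the double-bond units + 2 from the S atom = 8.
8 is a 4n count (n = 2), so the planar conjugated ring is antiaromatic.

Antiaromatic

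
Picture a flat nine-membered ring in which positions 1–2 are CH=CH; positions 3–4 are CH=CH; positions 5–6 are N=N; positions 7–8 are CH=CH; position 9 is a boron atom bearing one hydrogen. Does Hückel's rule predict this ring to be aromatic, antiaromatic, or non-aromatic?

All ring atoms are sp² and supply a p orbital to the ring (the double-bond atoms are sp², each contributing one p electron; each sp² =N– keeps its lone pair in-plane and puts one electron into the π system; the boron has an empty p orbital); the conjugation is uninterrupted.
Tallying contributions gives 4 × 2 = 8 from the double-bond units + 0 from the BH atom = 8.
A 4n π count (8, n = 2) in a planar conjugated ring means antiaromatic.

Antiaromatic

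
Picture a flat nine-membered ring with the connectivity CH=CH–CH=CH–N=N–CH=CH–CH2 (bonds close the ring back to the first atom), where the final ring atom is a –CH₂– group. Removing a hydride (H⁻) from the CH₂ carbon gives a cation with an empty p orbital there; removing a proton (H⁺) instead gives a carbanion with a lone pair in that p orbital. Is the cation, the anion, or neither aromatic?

In either ion the ring is fully conjugated: every atom, including the new sp² carbon, supplies a p orbital.
Cation: 4 × 2 + 0 = 8 π electrons → 4(2), antiaromatic.
Anion: 4 × 2 + 2 = 10 π electrons → 4(2)+2, aromatic.

The anion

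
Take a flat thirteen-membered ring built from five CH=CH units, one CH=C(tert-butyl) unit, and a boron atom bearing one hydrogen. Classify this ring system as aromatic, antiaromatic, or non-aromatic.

The p orbitals form a continuous loop: the double-bond atoms are sp², each contributing one p electron; the boron has an empty p orbital. The ring is fully conjugated.
Tallying contributions gives 6 × 2 = 12 from the double-bond units + 0 from the BH atom = 12.
A 4n π count (12, n = 3) in a planar conjugated ring means antiaromatic.

Antiaromatic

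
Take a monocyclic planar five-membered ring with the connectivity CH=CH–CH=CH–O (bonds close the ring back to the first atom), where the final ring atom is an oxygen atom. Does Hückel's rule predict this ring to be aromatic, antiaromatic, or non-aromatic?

Every ring atom contributes a p orbital perpendicular to the ring (each doubly-bonded ring atom is sp² with one p-orbital electron; the oxygen donates one lone pair from its p orbital), so the π system is cyclic and fully conjugated.
π-electron count: 2 × 2 = 4 from the double-bond units + 2 from the O atom = 6.
That gives a 4n+2 count (6, n = 1).

Aromatic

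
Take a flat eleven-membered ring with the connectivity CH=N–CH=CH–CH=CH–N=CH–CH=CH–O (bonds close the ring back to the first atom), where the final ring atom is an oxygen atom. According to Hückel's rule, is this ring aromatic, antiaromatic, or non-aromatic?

Antiaromatic

Every ring atom contributes a p orbital perpendicular to the ring (each doubly-bonded ring atom is sp² with one p-orbital electron; the doubly-bonded nitrogens are pyridine-type — their lone pairs lie in the ring plane, leaving one electron in the p orbital; the oxygen donates one lone pair from its p orbital), so the π system is cyclic and fully conjugated.
π-electron count: 5 × 2 = 10 from the double-bond units + 2 from the O atom = 12.
A 4n π count (12, n = 3) in a planar conjugated ring means antiaromatic.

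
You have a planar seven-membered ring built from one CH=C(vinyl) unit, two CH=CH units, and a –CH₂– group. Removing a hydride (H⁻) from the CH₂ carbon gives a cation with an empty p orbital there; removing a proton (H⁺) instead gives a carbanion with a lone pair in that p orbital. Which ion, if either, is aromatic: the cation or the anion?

Once that carbon is sp², every ring atom has a p orbital and both ions are fully conjugated.
Cation: 3 × 2 + 0 = 6 π electrons → 4(1)+2, aromatic.
Anion: 3 × 2 + 2 = 8 π electrons → 4(2), antiaromatic.

The cation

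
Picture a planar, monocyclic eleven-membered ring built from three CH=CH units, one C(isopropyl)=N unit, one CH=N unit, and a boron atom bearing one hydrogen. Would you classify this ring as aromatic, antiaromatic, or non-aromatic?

Aromatic

All ring atoms are sp² and supply a p orbital to the ring (every atom in a ring double bond is sp² and brings one electron to the p orbital; each sp² =N– keeps its lone pair in-plane and puts one electron into the π system; the boron has an empty p orbital); the conjugation is uninterrupted.
Tallying contributions gives 5 × 2 = 10 from the double-bond units + 0 from the BH atom = 10.
That gives a 4n+2 count (10, n = 2).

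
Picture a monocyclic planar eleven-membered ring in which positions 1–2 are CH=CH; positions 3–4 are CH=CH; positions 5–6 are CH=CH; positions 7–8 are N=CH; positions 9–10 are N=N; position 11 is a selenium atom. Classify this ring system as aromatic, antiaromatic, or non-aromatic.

Antiaromatic

Check conjugation: every atom in a ring double bond is sp² and brings one electron to the p orbital; the doubly-bonded nitrogens are pyridine-type — their lone pairs lie in the ring plane, leaving one electron in the p orbital; the selenium donates one lone pair from its p orbital — every position has a p orbital, so the cyclic π system is continuous.
Adding the contributions, 5 × 2 = 10 from the double-bond units + 2 from the Se atom = 12.
12 = 4(3); a planar, fully conjugated 4n system is antiaromatic.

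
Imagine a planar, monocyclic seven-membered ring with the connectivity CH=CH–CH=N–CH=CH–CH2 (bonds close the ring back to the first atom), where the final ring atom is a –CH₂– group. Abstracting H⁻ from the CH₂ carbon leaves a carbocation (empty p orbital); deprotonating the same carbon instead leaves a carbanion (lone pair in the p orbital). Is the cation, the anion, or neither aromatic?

The cation

In both ions every ring atom is sp² and contributes a p orbital, so both rings are fully conjugated.
Cation: 3 × 2 + 0 = 6 π electrons → 4(1)+2, aromatic.
Anion: 3 × 2 + 2 = 8 π electrons → 4(2), antiaromatic.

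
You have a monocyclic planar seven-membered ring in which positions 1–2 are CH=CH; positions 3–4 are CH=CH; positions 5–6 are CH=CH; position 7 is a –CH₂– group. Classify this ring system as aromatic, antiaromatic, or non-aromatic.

The CH2 position has four σ bonds — the tetrahedral CH₂ carbon is sp³ and has no p orbital in the ring π system — so the cyclic conjugation is interrupted.
Broken conjugation rules out both aromaticity and antiaromaticity.

Non-aromatic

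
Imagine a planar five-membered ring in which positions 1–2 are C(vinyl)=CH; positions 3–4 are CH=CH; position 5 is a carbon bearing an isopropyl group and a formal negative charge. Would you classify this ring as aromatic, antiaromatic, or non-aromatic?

The p orbitals form a continuous loop: every atom in a ring double bond is sp² and brings one electron to the p orbital; the carbanion's lone pair occupies the p orbital. The ring is fully conjugated.
Adding the contributions, 2 × 2 = 4 from the double-bond units + 2 from the C(isopropyl)(-) atom = 6.
6 = 4(1) + 2, which satisfies Hückel's 4n+2 rule.

Aromatic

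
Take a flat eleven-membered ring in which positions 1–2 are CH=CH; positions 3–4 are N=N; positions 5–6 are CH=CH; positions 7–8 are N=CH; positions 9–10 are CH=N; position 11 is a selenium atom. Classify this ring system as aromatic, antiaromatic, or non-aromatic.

Antiaromatic

Every ring atom contributes a p orbital perpendicular to the ring (the double-bond atoms are sp², each contributing one p electron; the doubly-bonded nitrogens are pyridine-type — their lone pairs lie in the ring plane, leaving one electron in the p orbital; the selenium donates one lone pair from its p orbital), so the π system is cyclic and fully conjugated.
Counting π electrons: 5 × 2 = 10 from the double-bond units + 2 from the Se atom = 12.
12 = 4(3); a planar, fully conjugated 4n system is antiaromatic.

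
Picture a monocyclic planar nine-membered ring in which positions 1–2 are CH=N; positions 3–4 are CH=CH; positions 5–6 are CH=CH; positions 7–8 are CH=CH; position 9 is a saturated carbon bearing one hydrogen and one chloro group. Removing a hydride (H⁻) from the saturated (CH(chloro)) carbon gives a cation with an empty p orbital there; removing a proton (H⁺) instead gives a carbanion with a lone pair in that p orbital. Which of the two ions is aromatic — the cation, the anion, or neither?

The anion

Both ions have a continuous loop of p orbitals — each ring atom is sp².
Cation: 4 × 2 + 0 = 8 π electrons → 4(2), antiaromatic.
Anion: 4 × 2 + 2 = 10 π electrons → 4(2)+2, aromatic.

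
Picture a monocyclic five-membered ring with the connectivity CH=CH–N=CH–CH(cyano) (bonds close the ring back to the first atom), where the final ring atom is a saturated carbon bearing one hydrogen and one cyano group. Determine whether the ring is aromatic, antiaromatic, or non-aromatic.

Non-aromatic

The CH(cyano) carbon is saturated: that saturated carbon is sp³ and has no p orbital in the ring π system. Conjugation is not continuous around the ring.
Broken conjugation rules out both aromaticity and antiaromaticity.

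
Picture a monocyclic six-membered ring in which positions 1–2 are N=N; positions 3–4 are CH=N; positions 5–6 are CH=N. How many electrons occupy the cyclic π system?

The p orbitals form a continuous loop: each doubly-bonded ring atom is sp² with one p-orbital electron; each sp² =N– keeps its lone pair in-plane and puts one electron into the π system. The ring is fully conjugated.
Counting π electrons: 3 × 2 = 6 from the 3 double-bond units.

6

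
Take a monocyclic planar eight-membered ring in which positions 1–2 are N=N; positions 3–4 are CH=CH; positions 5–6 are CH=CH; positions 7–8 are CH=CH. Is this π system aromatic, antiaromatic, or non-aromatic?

Every ring atom contributes a p orbital perpendicular to the ring (the double-bond atoms are sp², each contributing one p electron; each =N– nitrogen is pyridine-type (lone pair in the sp² plane, one electron in the p orbital)), so the π system is cyclic and fully conjugated.
π-electron count: 4 × 2 = 8 from the 4 double-bond units.
A 4n π count (8, n = 2) in a planar conjugated ring means antiaromatic.

Antiaromatic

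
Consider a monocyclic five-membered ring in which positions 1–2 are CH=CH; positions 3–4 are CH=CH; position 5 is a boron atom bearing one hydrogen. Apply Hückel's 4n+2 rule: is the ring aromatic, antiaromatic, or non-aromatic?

All ring atoms are sp² and supply a p orbital to the ring (each doubly-bonded ring atom is sp² with one p-orbital electron; the boron has an empty p orbital); the conjugation is uninterrupted.
π-electron count: 2 × 2 = 4 from the double-bond units + 0 from the BH atom = 4.
A 4n π count (4, n = 1) in a planar conjugated ring means antiaromatic.
(The species described is borole.)

Antiaromatic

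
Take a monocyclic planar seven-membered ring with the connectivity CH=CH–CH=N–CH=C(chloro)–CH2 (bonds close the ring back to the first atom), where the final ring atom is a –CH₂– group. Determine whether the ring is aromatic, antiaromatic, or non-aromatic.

Non-aromatic

At the CH2 position, the tetrahedral CH₂ carbon is sp³ and has no p orbital in the ring π system; the ring's p-orbital overlap is broken there.
A ring that is not fully conjugated cannot be aromatic or antiaromatic regardless of its π-electron count.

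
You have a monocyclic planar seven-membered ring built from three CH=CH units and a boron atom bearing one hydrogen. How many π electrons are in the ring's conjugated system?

6

All ring atoms are sp² and supply a p orbital to the ring (each doubly-bonded ring atom is sp² with one p-orbital electron; the boron has an empty p orbital); the conjugation is uninterrupted.
Adding the contributions, 3 × 2 = 6 from the double-bond units + 0 from the BH atom = 6.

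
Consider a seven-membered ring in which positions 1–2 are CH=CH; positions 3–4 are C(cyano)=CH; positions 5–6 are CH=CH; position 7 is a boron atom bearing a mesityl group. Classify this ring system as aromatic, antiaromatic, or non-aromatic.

Aromatic

The p orbitals form a continuous loop: each doubly-bonded ring atom is sp² with one p-orbital electron; the boron has an empty p orbital. The ring is fully conjugated.
Tallying contributions gives 3 × 2 = 6 from the double-bond units + 0 from the B(mesityl) atom = 6.
That gives a 4n+2 count (6, n = 1).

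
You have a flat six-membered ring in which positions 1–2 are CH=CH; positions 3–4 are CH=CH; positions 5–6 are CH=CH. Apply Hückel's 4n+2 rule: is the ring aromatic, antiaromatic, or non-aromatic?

Check conjugation: every atom in a ring double bond is sp² and brings one electron to the p orbital — every position has a p orbital, so the cyclic π system is continuous.
π-electron count: 3 × 2 = 6 from the 3 double-bond units.
Since 6 = 4·1 + 2, the ring meets the 4n+2 criterion.
(This ring is benzene.)

Aromatic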